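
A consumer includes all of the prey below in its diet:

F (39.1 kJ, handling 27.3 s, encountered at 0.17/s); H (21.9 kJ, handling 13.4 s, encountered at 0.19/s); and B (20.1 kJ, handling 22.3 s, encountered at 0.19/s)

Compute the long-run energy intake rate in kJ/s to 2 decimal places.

1.18 kJ/s

R = (0.17×39.1 + 0.19×21.9 + 0.19×20.1) / (1 + 0.17×27.3 + 0.19×13.4 + 0.19×22.3) = 14.63/12.42 = 1.177 kJ/s.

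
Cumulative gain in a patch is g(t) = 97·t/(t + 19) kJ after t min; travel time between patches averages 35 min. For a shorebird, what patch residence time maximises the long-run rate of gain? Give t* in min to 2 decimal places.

By the marginal value theorem, leave when the instantaneous gain rate g'(t) equals the habitat-wide average g(t)/(T + t).
g'(t) = 97·19/(t + 19)². Setting 97·19/(t+19)² = 97t/[(t+19)(35+t)] gives 19(35+t) = t(t+19), so t² = 19×35 = 665.
t* = √665 = 25.79 min.

25.79 min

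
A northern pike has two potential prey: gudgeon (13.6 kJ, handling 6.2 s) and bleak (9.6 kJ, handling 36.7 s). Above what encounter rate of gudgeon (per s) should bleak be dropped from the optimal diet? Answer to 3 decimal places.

0.022 per s

Drop bleak once their profitability E₂/h₂ falls below the rate achievable on gudgeon alone: E₂/h₂ = λE₁/(1 + λh₁).
Solve for λ: λE₁h₂ = E₂(1 + λh₁) → λ(E₁h₂ − E₂h₁) = E₂ → λ = E₂/(E₁h₂ − E₂h₁).
λ = 9.6/(13.6×36.7 − 9.6×6.2) = 9.6/439.6 = 0.02184 per s.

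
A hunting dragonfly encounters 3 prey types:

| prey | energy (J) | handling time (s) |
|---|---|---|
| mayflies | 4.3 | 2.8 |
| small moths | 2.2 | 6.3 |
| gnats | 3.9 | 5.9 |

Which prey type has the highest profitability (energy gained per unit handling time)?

mayflies

In descending order of E/h:
mayflies: 4.3/2.8 = 1.54 J/s
gnats: 3.9/5.9 = 0.661 J/s
small moths: 2.2/6.3 = 0.349 J/s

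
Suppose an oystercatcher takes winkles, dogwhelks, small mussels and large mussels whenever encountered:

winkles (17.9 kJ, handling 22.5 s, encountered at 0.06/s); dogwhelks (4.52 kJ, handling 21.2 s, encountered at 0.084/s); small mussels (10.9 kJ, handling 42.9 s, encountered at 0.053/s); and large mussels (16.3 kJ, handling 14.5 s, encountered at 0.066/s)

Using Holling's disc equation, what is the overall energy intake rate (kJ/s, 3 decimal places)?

R = Σλ_iE_i / (1 + Σλ_ih_i)
Numerator: 0.06×17.9 + 0.084×4.52 + 0.053×10.9 + 0.066×16.3 = 3.107
Denominator: 1 + 0.06×22.5 + 0.084×21.2 + 0.053×42.9 + 0.066×14.5 = 7.361
R = 3.107/7.361 = 0.4221 kJ/s

0.422 kJ/s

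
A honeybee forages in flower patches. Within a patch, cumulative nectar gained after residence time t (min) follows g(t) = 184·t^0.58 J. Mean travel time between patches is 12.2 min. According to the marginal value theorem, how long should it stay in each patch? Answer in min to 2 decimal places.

16.85 min

By the marginal value theorem, leave when the instantaneous gain rate g'(t) equals the habitat-wide average g(t)/(T + t).
g'(t) = 0.58·184·t^-0.42. Setting 0.58·184·t^-0.42 = 184·t^0.58/(12.2+t) gives 0.58(12.2+t) = t, so 0.42·t = 0.58×12.2.
t* = 0.58×12.2/0.42 = 16.85 min.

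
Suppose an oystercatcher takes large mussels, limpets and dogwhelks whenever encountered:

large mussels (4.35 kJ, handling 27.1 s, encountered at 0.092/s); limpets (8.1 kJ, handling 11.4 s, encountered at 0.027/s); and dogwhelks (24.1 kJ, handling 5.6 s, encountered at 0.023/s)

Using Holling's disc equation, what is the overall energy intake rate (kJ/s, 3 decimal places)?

R = Σλ_iE_i / (1 + Σλ_ih_i)
Numerator: 0.092×4.35 + 0.027×8.1 + 0.023×24.1 = 1.173
Denominator: 1 + 0.092×27.1 + 0.027×11.4 + 0.023×5.6 = 3.93
R = 1.173/3.93 = 0.2985 kJ/s

0.299 kJ/s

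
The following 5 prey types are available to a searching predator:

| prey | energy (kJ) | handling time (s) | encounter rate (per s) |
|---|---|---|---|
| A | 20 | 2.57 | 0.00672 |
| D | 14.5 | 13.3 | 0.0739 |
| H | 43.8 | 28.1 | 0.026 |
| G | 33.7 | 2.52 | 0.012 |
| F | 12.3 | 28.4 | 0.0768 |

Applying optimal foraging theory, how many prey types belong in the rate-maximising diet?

4

Rank by E/h (kJ/s): G 13.4, A 7.78, H 1.56, D 1.09, F 0.433. Include each in turn until the next type's E/h falls below the running intake rate.
Rate on top 1: 0.3925. A: 7.78 > 0.3925 → include.
Rate on top 2: 0.5144. H: 1.56 > 0.5144 → include.
Rate on top 3: 0.9435. D: 1.09 > 0.9435 → include.
Rate on top 4: 0.9957. F: 0.433 < 0.9957 → exclude; stop.
Optimal diet: G, A, H, D — 4 of 5 types.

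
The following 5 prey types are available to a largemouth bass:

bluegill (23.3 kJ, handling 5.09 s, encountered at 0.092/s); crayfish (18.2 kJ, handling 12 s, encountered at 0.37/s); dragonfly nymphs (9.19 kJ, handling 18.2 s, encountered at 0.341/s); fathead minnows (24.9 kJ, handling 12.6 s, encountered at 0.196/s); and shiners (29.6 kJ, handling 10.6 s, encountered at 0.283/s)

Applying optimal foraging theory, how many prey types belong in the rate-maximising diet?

E/h in descending order: bluegill 4.58, shiners 2.79, fathead minnows 1.98, crayfish 1.52, dragonfly nymphs 0.505 kJ/s. The optimal diet is the largest prefix of this list for which every included type satisfies E_i/h_i > R on the types above it.
Rate on top 1: 1.46. shiners: 2.79 > 1.46 → include.
Rate on top 2: 2.355. fathead minnows: 1.98 < 2.355 → exclude; stop.
Optimal diet: bluegill, shiners — 2 of 5 types.

2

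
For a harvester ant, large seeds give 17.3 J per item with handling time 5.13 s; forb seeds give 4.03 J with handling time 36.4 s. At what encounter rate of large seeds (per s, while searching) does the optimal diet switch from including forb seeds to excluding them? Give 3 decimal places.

0.007 per s

At the threshold, the rate on large seeds alone equals the profitability of forb seeds: λ·17.3/(1 + λ·5.13) = 4.03/36.4 = 0.1107.
Rearranging, λ(17.3 − 0.1107×5.13) = 0.1107, so λ = 0.1107/16.73 = 0.006617 per s.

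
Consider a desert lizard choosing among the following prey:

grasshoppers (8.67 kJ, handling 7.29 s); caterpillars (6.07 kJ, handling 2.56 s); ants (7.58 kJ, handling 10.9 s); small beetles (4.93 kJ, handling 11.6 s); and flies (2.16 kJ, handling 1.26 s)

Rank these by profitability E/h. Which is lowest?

small beetles

Profitability E/h (kJ/s): grasshoppers = 8.67/7.29 = 1.19, caterpillars = 6.07/2.56 = 2.37, ants = 7.58/10.9 = 0.695, small beetles = 4.93/11.6 = 0.425, flies = 2.16/1.26 = 1.71.
Ranked: caterpillars > flies > grasshoppers > ants > small beetles.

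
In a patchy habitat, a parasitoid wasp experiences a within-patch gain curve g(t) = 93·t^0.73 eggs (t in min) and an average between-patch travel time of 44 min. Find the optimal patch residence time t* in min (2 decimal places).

Maximise g(t)/(T+t): set derivative to zero → g'(t)(T+t) = g(t).
g'(t) = 0.73·93·t^-0.27. Setting 0.73·93·t^-0.27 = 93·t^0.73/(44+t) gives 0.73(44+t) = t, so 0.27·t = 0.73×44.
t* = 0.73×44/0.27 = 119 min.

118.96 min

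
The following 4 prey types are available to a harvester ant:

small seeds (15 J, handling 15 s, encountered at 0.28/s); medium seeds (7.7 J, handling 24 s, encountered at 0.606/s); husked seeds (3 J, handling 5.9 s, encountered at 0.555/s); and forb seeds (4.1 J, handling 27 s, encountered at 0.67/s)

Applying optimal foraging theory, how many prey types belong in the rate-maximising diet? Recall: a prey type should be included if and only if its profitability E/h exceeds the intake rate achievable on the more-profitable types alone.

Profitabilities (E/h, J/s): small seeds 1, husked seeds 0.508, medium seeds 0.321, forb seeds 0.152. Add prey in this order while the next type's profitability exceeds the intake rate on those already taken.
Rate on top 1: 0.8077. husked seeds: 0.508 < 0.8077 → exclude; stop.
Optimal diet: small seeds — 1 of 4 types.

1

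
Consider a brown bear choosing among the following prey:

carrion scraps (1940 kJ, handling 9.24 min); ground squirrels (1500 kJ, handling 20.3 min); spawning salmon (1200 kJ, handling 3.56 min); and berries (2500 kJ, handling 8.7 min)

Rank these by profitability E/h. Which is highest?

spawning salmon

In descending order of E/h:
spawning salmon: 1200/3.56 = 337 kJ/min
berries: 2500/8.7 = 287 kJ/min
carrion scraps: 1940/9.24 = 210 kJ/min
ground squirrels: 1500/20.3 = 73.9 kJ/min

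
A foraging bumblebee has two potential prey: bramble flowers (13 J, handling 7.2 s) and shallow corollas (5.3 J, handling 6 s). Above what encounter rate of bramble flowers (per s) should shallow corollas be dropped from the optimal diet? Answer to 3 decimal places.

The zero-one rule: include shallow corollas iff E₂/h₂ > λE₁/(1+λh₁). Equality gives the switch point.
λE₁h₂ = E₂ + λE₂h₁ ⇒ λ = E₂/(E₁h₂ − E₂h₁) = 5.3/(78 − 38.16) = 0.133 per s.

0.133 per s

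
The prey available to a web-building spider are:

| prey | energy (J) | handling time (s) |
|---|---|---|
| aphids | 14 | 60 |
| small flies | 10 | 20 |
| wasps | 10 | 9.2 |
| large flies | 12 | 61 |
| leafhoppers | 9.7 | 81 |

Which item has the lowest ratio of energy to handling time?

leafhoppers

In descending order of E/h:
wasps: 10/9.2 = 1.09 J/s
small flies: 10/20 = 0.5 J/s
aphids: 14/60 = 0.233 J/s
large flies: 12/61 = 0.197 J/s
leafhoppers: 9.7/81 = 0.12 J/s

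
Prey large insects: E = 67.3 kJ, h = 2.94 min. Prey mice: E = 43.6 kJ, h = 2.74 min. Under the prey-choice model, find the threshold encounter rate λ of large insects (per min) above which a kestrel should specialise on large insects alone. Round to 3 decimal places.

At the threshold, the rate on large insects alone equals the profitability of mice: λ·67.3/(1 + λ·2.94) = 43.6/2.74 = 15.91.
Rearranging, λ(67.3 − 15.91×2.94) = 15.91, so λ = 15.91/20.52 = 0.7756 per min.

0.776 per min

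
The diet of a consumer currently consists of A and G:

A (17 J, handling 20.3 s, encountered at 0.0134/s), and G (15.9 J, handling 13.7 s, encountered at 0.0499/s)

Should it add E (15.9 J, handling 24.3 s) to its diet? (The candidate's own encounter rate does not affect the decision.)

Yes

Current rate: (0.0134×17 + 0.0499×15.9)/(1 + 0.0134×20.3 + 0.0499×13.7) = 0.5222 J/s.
E: E/h = 15.9/24.3 = 0.6543 J/s.
Since 0.6543 > R, including E increases the long-run rate.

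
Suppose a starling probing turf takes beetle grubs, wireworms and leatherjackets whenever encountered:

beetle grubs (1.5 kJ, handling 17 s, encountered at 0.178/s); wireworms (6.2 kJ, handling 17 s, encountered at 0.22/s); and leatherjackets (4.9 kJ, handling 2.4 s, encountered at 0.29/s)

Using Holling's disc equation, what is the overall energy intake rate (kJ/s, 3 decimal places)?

Energy encountered per unit search time: 0.178×1.5 + 0.22×6.2 + 0.29×4.9 = 3.052 kJ/s.
Handling time per unit search time: 0.178×17 + 0.22×17 + 0.29×2.4 = 7.462.
Rate = 3.052/(1 + 7.462) = 0.3607 kJ/s.

0.361 kJ/s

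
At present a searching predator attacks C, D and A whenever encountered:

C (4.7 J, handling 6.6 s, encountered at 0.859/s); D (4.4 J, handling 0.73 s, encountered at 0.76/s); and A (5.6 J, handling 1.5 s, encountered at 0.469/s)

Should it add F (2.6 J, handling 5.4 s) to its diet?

No

Current rate: (0.859×4.7 + 0.76×4.4 + 0.469×5.6)/(1 + 0.859×6.6 + 0.76×0.73 + 0.469×1.5) = 1.262 J/s.
F: E/h = 2.6/5.4 = 0.4815 J/s.
0.4815 < 1.262, so adding F would lower the average — exclude it.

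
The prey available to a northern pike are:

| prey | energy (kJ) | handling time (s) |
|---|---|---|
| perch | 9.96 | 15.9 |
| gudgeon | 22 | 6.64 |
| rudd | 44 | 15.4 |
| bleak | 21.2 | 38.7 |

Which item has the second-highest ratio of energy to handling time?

rudd

In descending order of E/h:
gudgeon: 22/6.64 = 3.31 kJ/s
rudd: 44/15.4 = 2.86 kJ/s
perch: 9.96/15.9 = 0.626 kJ/s
bleak: 21.2/38.7 = 0.548 kJ/s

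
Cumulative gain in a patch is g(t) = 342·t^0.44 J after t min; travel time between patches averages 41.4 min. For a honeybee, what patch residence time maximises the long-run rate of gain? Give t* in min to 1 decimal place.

32.5 min

Maximise g(t)/(T+t): set derivative to zero → g'(t)(T+t) = g(t).
g'(t) = 0.44·342·t^-0.56. Setting 0.44·342·t^-0.56 = 342·t^0.44/(41.4+t) gives 0.44(41.4+t) = t, so 0.56·t = 0.44×41.4.
t* = 0.44×41.4/0.56 = 32.53 min.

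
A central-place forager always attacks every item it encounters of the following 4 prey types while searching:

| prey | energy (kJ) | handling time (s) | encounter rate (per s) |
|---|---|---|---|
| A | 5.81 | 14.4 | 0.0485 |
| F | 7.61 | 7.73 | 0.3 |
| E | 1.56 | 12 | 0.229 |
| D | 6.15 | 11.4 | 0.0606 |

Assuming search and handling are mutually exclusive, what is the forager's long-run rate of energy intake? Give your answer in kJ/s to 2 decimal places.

R = Σλ_iE_i / (1 + Σλ_ih_i)
Numerator: 0.0485×5.81 + 0.3×7.61 + 0.229×1.56 + 0.0606×6.15 = 3.295
Denominator: 1 + 0.0485×14.4 + 0.3×7.73 + 0.229×12 + 0.0606×11.4 = 7.456
R = 3.295/7.456 = 0.4419 kJ/s

0.44 kJ/s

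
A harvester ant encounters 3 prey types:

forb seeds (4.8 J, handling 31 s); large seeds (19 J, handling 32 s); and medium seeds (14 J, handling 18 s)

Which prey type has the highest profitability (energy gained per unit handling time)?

medium seeds

Profitability E/h (J/s): forb seeds = 4.8/31 = 0.155, large seeds = 19/32 = 0.594, medium seeds = 14/18 = 0.778.
Ranked: medium seeds > large seeds > forb seeds.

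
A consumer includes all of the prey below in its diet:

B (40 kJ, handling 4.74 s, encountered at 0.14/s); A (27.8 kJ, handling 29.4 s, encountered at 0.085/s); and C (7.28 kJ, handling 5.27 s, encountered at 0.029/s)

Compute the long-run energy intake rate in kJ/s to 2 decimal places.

1.89 kJ/s

Energy encountered per unit search time: 0.14×40 + 0.085×27.8 + 0.029×7.28 = 8.174 kJ/s.
Handling time per unit search time: 0.14×4.74 + 0.085×29.4 + 0.029×5.27 = 3.315.
Rate = 8.174/(1 + 3.315) = 1.894 kJ/s.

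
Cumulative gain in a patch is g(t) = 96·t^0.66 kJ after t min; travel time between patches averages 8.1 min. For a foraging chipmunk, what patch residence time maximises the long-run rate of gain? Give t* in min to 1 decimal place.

15.7 min

Maximise g(t)/(T+t): set derivative to zero → g'(t)(T+t) = g(t).
g'(t) = 0.66·96·t^-0.34. Setting 0.66·96·t^-0.34 = 96·t^0.66/(8.1+t) gives 0.66(8.1+t) = t, so 0.34·t = 0.66×8.1.
t* = 0.66×8.1/0.34 = 15.72 min.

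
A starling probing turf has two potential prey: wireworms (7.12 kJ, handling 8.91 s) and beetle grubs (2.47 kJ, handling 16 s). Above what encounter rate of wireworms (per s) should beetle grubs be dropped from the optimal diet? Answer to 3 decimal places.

0.027 per s

At the threshold, the rate on wireworms alone equals the profitability of beetle grubs: λ·7.12/(1 + λ·8.91) = 2.47/16 = 0.1544.
Rearranging, λ(7.12 − 0.1544×8.91) = 0.1544, so λ = 0.1544/5.745 = 0.02687 per s.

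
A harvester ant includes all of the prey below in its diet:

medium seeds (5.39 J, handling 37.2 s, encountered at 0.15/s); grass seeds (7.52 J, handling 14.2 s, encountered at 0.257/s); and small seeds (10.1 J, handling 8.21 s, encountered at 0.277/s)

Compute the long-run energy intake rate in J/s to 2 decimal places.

R = Σλ_iE_i / (1 + Σλ_ih_i)
Numerator: 0.15×5.39 + 0.257×7.52 + 0.277×10.1 = 5.539
Denominator: 1 + 0.15×37.2 + 0.257×14.2 + 0.277×8.21 = 12.5
R = 5.539/12.5 = 0.443 J/s

0.44 J/s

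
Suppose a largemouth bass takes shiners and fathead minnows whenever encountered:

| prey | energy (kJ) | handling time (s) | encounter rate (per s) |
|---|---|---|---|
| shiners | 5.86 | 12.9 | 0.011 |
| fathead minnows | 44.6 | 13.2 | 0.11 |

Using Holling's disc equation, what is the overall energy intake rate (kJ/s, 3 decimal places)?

R = (0.011×5.86 + 0.11×44.6) / (1 + 0.011×12.9 + 0.11×13.2) = 4.97/2.594 = 1.916 kJ/s.

1.916 kJ/s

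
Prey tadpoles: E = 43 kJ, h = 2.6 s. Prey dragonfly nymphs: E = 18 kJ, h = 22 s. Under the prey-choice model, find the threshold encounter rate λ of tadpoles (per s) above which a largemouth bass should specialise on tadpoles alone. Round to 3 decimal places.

At the threshold, the rate on tadpoles alone equals the profitability of dragonfly nymphs: λ·43/(1 + λ·2.6) = 18/22 = 0.8182.
Rearranging, λ(43 − 0.8182×2.6) = 0.8182, so λ = 0.8182/40.87 = 0.02002 per s.

0.020 per s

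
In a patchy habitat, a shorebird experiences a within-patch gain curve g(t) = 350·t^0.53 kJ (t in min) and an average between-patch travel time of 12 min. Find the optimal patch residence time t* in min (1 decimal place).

13.5 min

Optimal t* satisfies g'(t*) = g(t*)/(T + t*).
g'(t) = 0.53·350·t^-0.47. Setting 0.53·350·t^-0.47 = 350·t^0.53/(12+t) gives 0.53(12+t) = t, so 0.47·t = 0.53×12.
t* = 0.53×12/0.47 = 13.53 min.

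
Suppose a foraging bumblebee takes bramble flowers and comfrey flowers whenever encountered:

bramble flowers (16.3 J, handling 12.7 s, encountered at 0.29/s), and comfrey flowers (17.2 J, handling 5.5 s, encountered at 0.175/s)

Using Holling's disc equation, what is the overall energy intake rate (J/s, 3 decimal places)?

R = Σλ_iE_i / (1 + Σλ_ih_i)
Numerator: 0.29×16.3 + 0.175×17.2 = 7.737
Denominator: 1 + 0.29×12.7 + 0.175×5.5 = 5.645
R = 7.737/5.645 = 1.37 J/s

1.370 J/s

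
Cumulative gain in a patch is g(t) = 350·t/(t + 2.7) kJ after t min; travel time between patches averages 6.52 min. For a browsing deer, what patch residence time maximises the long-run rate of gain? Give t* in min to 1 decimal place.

4.2 min

Optimal t* satisfies g'(t*) = g(t*)/(T + t*).
g'(t) = 350·2.7/(t + 2.7)². Setting 350·2.7/(t+2.7)² = 350t/[(t+2.7)(6.52+t)] gives 2.7(6.52+t) = t(t+2.7), so t² = 2.7×6.52 = 17.6.
t* = √17.6 = 4.196 min.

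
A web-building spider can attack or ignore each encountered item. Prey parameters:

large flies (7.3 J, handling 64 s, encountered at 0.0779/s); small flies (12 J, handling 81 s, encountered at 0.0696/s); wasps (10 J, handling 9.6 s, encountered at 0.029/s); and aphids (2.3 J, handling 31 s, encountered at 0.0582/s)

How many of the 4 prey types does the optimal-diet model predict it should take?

Profitabilities (E/h, J/s): wasps 1.04, small flies 0.148, large flies 0.114, aphids 0.0742. Add prey in this order while the next type's profitability exceeds the intake rate on those already taken.
Rate on top 1: 0.2268. small flies: 0.148 < 0.2268 → exclude; stop.
Optimal diet: wasps — 1 of 4 types.

1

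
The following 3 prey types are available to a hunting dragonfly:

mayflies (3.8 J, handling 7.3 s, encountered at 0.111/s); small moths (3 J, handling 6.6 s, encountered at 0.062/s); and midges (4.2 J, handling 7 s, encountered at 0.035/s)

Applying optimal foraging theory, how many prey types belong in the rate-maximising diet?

Rank by E/h (J/s): midges 0.6, mayflies 0.521, small moths 0.455. Include each in turn until the next type's E/h falls below the running intake rate.
Rate on top 1: 0.1181. mayflies: 0.521 > 0.1181 → include.
Rate on top 2: 0.2767. small moths: 0.455 > 0.2767 → include.
Optimal diet: midges, mayflies, small moths — 3 of 3 types.

3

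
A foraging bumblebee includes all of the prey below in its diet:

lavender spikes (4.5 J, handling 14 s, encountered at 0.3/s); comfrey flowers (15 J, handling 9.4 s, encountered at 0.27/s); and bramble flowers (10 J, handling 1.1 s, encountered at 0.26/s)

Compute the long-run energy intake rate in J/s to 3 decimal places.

Energy encountered per unit search time: 0.3×4.5 + 0.27×15 + 0.26×10 = 8 J/s.
Handling time per unit search time: 0.3×14 + 0.27×9.4 + 0.26×1.1 = 7.024.
Rate = 8/(1 + 7.024) = 0.997 J/s.

0.997 J/s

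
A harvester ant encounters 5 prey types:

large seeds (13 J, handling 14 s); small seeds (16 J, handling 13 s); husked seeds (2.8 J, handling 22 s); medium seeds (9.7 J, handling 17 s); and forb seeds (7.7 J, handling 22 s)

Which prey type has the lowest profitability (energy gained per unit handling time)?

Profitability E/h (J/s): large seeds = 13/14 = 0.929, small seeds = 16/13 = 1.23, husked seeds = 2.8/22 = 0.127, medium seeds = 9.7/17 = 0.571, forb seeds = 7.7/22 = 0.35.
Ranked: small seeds > large seeds > medium seeds > forb seeds > husked seeds.

husked seeds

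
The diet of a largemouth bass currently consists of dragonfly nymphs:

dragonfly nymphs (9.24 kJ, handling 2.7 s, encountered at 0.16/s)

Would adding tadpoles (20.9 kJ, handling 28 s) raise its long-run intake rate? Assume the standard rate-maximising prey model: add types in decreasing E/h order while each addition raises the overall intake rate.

No

Intake rate on the current diet: R = (0.16×9.24) / (1 + 0.16×2.7) = 1.478/1.432 = 1.032 kJ/s.
tadpoles: E/h = 20.9/28 = 0.7464 kJ/s.
0.7464 < 1.032, so adding tadpoles would lower the average — exclude it.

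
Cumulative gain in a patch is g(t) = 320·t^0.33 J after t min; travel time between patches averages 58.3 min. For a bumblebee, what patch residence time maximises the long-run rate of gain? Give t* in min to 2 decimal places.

28.71 min

Maximise g(t)/(T+t): set derivative to zero → g'(t)(T+t) = g(t).
g'(t) = 0.33·320·t^-0.67. Setting 0.33·320·t^-0.67 = 320·t^0.33/(58.3+t) gives 0.33(58.3+t) = t, so 0.67·t = 0.33×58.3.
t* = 0.33×58.3/0.67 = 28.71 min.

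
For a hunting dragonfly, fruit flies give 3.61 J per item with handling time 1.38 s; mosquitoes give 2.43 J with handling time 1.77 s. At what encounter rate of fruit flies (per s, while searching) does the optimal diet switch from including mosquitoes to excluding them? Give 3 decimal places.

0.800 per s

At the threshold, the rate on fruit flies alone equals the profitability of mosquitoes: λ·3.61/(1 + λ·1.38) = 2.43/1.77 = 1.373.
Rearranging, λ(3.61 − 1.373×1.38) = 1.373, so λ = 1.373/1.715 = 0.8003 per s.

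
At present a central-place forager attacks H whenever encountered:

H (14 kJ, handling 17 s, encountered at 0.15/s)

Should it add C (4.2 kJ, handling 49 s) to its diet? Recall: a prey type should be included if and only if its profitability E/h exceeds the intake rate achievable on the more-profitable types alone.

Intake rate on the current diet: R = (0.15×14) / (1 + 0.15×17) = 2.1/3.55 = 0.5915 kJ/s.
C: E/h = 4.2/49 = 0.08571 kJ/s.
Since 0.08571 < R, time spent handling C is better spent searching.

No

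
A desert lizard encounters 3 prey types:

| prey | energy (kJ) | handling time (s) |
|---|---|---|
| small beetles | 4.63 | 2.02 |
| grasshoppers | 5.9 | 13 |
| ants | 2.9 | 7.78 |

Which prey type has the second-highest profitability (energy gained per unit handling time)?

grasshoppers

Profitability E/h (kJ/s): small beetles = 4.63/2.02 = 2.29, grasshoppers = 5.9/13 = 0.454, ants = 2.9/7.78 = 0.373.
Ranked: small beetles > grasshoppers > ants.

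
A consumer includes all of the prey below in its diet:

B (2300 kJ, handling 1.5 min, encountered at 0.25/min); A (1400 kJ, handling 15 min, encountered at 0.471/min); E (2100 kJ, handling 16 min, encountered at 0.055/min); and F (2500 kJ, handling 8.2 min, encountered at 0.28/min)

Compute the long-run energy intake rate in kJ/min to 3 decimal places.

176.472 kJ/min

Energy encountered per unit search time: 0.25×2300 + 0.471×1400 + 0.055×2100 + 0.28×2500 = 2050 kJ/min.
Handling time per unit search time: 0.25×1.5 + 0.471×15 + 0.055×16 + 0.28×8.2 = 10.62.
Rate = 2050/(1 + 10.62) = 176.5 kJ/min.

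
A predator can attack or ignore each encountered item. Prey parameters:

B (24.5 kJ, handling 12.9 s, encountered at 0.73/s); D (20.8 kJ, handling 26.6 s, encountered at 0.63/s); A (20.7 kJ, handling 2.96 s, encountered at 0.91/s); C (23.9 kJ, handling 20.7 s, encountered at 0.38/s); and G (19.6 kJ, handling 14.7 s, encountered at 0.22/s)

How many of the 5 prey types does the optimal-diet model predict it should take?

Rank by E/h (kJ/s): A 6.99, B 1.9, G 1.33, C 1.15, D 0.782. Include each in turn until the next type's E/h falls below the running intake rate.
Rate on top 1: 5.1. B: 1.9 < 5.1 → exclude; stop.
Optimal diet: A — 1 of 5 types.

1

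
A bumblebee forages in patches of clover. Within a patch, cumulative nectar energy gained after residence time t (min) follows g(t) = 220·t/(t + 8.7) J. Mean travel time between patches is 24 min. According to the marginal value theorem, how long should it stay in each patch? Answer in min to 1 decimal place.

By the marginal value theorem, leave when the instantaneous gain rate g'(t) equals the habitat-wide average g(t)/(T + t).
g'(t) = 220·8.7/(t + 8.7)². Setting 220·8.7/(t+8.7)² = 220t/[(t+8.7)(24+t)] gives 8.7(24+t) = t(t+8.7), so t² = 8.7×24 = 208.8.
t* = √208.8 = 14.45 min.

14.4 min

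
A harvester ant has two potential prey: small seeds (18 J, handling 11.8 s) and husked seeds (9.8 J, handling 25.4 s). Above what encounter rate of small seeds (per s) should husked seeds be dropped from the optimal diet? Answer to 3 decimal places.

At the threshold, the rate on small seeds alone equals the profitability of husked seeds: λ·18/(1 + λ·11.8) = 9.8/25.4 = 0.3858.
Rearranging, λ(18 − 0.3858×11.8) = 0.3858, so λ = 0.3858/13.45 = 0.02869 per s.

0.029 per s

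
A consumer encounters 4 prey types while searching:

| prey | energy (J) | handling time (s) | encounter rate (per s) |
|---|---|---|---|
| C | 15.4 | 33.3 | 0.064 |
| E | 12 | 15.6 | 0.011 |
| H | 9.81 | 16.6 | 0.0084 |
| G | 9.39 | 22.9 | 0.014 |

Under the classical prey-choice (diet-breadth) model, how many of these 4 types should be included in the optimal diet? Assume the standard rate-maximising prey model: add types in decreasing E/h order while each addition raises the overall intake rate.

E/h in descending order: E 0.769, H 0.591, C 0.462, G 0.41 J/s. The optimal diet is the largest prefix of this list for which every included type satisfies E_i/h_i > R on the types above it.
Rate on top 1: 0.1127. H: 0.591 > 0.1127 → include.
Rate on top 2: 0.1635. C: 0.462 > 0.1635 → include.
Rate on top 3: 0.3486. G: 0.41 > 0.3486 → include.
Optimal diet: E, H, C, G — 4 of 4 types.

4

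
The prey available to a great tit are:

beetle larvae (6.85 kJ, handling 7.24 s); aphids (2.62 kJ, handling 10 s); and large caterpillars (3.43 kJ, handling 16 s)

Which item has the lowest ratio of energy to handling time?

In descending order of E/h:
beetle larvae: 6.85/7.24 = 0.946 kJ/s
aphids: 2.62/10 = 0.262 kJ/s
large caterpillars: 3.43/16 = 0.214 kJ/s

large caterpillars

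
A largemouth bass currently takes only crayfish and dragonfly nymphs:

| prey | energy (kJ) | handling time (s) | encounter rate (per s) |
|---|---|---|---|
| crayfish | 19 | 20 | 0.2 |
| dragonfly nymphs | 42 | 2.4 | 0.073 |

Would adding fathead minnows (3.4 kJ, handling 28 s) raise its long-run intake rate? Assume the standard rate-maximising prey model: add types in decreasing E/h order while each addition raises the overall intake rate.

No

Current rate: (0.2×19 + 0.073×42)/(1 + 0.2×20 + 0.073×2.4) = 1.327 kJ/s.
fathead minnows: E/h = 3.4/28 = 0.1214 kJ/s.
Since 0.1214 < R, time spent handling fathead minnows is better spent searching.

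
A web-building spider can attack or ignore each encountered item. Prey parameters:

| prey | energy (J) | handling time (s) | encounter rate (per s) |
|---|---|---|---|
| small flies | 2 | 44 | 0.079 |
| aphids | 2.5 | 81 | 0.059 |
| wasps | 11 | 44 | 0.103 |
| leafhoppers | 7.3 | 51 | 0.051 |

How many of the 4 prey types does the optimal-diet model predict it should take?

1

E/h in descending order: wasps 0.25, leafhoppers 0.143, small flies 0.0455, aphids 0.0309 J/s. The optimal diet is the largest prefix of this list for which every included type satisfies E_i/h_i > R on the types above it.
Rate on top 1: 0.2048. leafhoppers: 0.143 < 0.2048 → exclude; stop.
Optimal diet: wasps — 1 of 4 types.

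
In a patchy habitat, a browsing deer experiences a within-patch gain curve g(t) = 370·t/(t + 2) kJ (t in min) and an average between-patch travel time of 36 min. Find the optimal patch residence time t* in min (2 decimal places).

By the marginal value theorem, leave when the instantaneous gain rate g'(t) equals the habitat-wide average g(t)/(T + t).
g'(t) = 370·2/(t + 2)². Setting 370·2/(t+2)² = 370t/[(t+2)(36+t)] gives 2(36+t) = t(t+2), so t² = 2×36 = 72.
t* = √72 = 8.485 min.

8.49 min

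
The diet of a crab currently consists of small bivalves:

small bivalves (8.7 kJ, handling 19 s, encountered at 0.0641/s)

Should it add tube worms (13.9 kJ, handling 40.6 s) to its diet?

On small bivalves alone, R = ΣλE/(1+Σλh) = 0.5577/2.218 = 0.2514 kJ/s.
Profitability of tube worms: 13.9/40.6 = 0.3424 kJ/s.
Since 0.3424 > R, including tube worms increases the long-run rate.

Yes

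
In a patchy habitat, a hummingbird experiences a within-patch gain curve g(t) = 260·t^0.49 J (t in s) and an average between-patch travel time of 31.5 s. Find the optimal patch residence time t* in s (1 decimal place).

30.3 s

Maximise g(t)/(T+t): set derivative to zero → g'(t)(T+t) = g(t).
g'(t) = 0.49·260·t^-0.51. Setting 0.49·260·t^-0.51 = 260·t^0.49/(31.5+t) gives 0.49(31.5+t) = t, so 0.51·t = 0.49×31.5.
t* = 0.49×31.5/0.51 = 30.26 s.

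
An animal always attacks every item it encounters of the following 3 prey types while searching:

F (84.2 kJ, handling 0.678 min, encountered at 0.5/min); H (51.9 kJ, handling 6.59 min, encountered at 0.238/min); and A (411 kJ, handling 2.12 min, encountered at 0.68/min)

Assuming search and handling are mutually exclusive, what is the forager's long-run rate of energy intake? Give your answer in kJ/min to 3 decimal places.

Energy encountered per unit search time: 0.5×84.2 + 0.238×51.9 + 0.68×411 = 333.9 kJ/min.
Handling time per unit search time: 0.5×0.678 + 0.238×6.59 + 0.68×2.12 = 3.349.
Rate = 333.9/(1 + 3.349) = 76.78 kJ/min.

76.783 kJ/min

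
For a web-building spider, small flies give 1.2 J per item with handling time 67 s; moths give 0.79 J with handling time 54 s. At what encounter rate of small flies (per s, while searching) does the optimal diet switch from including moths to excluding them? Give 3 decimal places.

0.067 per s

At the threshold, the rate on small flies alone equals the profitability of moths: λ·1.2/(1 + λ·67) = 0.79/54 = 0.01463.
Rearranging, λ(1.2 − 0.01463×67) = 0.01463, so λ = 0.01463/0.2198 = 0.06655 per s.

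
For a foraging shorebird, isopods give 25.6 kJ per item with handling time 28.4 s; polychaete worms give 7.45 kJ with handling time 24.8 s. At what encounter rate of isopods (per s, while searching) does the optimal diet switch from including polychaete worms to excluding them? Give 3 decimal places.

0.018 per s

Drop polychaete worms once their profitability E₂/h₂ falls below the rate achievable on isopods alone: E₂/h₂ = λE₁/(1 + λh₁).
Solve for λ: λE₁h₂ = E₂(1 + λh₁) → λ(E₁h₂ − E₂h₁) = E₂ → λ = E₂/(E₁h₂ − E₂h₁).
λ = 7.45/(25.6×24.8 − 7.45×28.4) = 7.45/423.3 = 0.0176 per s.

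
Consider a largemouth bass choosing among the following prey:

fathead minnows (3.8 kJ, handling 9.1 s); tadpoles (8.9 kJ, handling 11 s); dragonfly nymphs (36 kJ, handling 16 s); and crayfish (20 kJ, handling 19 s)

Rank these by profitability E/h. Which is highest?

In descending order of E/h:
dragonfly nymphs: 36/16 = 2.25 kJ/s
crayfish: 20/19 = 1.05 kJ/s
tadpoles: 8.9/11 = 0.809 kJ/s
fathead minnows: 3.8/9.1 = 0.418 kJ/s

dragonfly nymphs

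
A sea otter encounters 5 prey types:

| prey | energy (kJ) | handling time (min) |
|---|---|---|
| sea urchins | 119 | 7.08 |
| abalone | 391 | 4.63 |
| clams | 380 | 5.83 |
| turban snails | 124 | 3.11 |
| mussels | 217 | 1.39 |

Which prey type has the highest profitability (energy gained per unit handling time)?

mussels

Profitability E/h (kJ/min): sea urchins = 119/7.08 = 16.8, abalone = 391/4.63 = 84.4, clams = 380/5.83 = 65.2, turban snails = 124/3.11 = 39.9, mussels = 217/1.39 = 156.
Ranked: mussels > abalone > clams > turban snails > sea urchins.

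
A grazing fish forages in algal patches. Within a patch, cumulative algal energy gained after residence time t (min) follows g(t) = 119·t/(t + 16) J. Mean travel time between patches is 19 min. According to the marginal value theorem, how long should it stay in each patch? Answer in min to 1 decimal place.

17.4 min

Maximise g(t)/(T+t): set derivative to zero → g'(t)(T+t) = g(t).
g'(t) = 119·16/(t + 16)². Setting 119·16/(t+16)² = 119t/[(t+16)(19+t)] gives 16(19+t) = t(t+16), so t² = 16×19 = 304.
t* = √304 = 17.44 min.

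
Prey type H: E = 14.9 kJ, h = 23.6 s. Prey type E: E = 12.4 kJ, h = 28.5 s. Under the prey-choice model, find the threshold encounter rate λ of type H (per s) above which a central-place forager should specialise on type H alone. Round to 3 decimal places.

Drop type E once their profitability E₂/h₂ falls below the rate achievable on type H alone: E₂/h₂ = λE₁/(1 + λh₁).
Solve for λ: λE₁h₂ = E₂(1 + λh₁) → λ(E₁h₂ − E₂h₁) = E₂ → λ = E₂/(E₁h₂ − E₂h₁).
λ = 12.4/(14.9×28.5 − 12.4×23.6) = 12.4/132 = 0.09393 per s.

0.094 per s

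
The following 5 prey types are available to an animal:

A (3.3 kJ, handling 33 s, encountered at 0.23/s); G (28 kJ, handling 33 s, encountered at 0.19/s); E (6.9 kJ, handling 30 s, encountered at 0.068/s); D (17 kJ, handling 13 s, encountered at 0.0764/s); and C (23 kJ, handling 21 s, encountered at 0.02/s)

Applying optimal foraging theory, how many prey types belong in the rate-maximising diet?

3

Rank by E/h (kJ/s): D 1.31, C 1.1, G 0.848, E 0.23, A 0.1. Include each in turn until the next type's E/h falls below the running intake rate.
Rate on top 1: 0.6516. C: 1.1 > 0.6516 → include.
Rate on top 2: 0.7288. G: 0.848 > 0.7288 → include.
Rate on top 3: 0.8152. E: 0.23 < 0.8152 → exclude; stop.
Optimal diet: D, C, G — 3 of 5 types.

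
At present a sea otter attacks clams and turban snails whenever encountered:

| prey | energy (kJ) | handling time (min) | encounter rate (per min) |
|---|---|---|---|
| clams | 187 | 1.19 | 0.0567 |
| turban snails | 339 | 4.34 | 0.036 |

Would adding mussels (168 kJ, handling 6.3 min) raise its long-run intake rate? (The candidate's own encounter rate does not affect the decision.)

Intake rate on the current diet: R = (0.0567×187 + 0.036×339) / (1 + 0.0567×1.19 + 0.036×4.34) = 22.81/1.224 = 18.64 kJ/min.
Profitability of mussels: 168/6.3 = 26.67 kJ/min.
26.67 > 18.64, so adding mussels raises the average — include it.

Yes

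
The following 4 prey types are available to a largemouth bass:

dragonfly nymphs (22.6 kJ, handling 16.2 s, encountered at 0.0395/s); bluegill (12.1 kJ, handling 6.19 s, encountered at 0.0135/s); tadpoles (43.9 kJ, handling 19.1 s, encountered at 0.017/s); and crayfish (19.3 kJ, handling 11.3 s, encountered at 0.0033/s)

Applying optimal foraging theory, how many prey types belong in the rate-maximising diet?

4

Rank by E/h (kJ/s): tadpoles 2.3, bluegill 1.95, crayfish 1.71, dragonfly nymphs 1.4. Include each in turn until the next type's E/h falls below the running intake rate.
Rate on top 1: 0.5634. bluegill: 1.95 > 0.5634 → include.
Rate on top 2: 0.6459. crayfish: 1.71 > 0.6459 → include.
Rate on top 3: 0.6733. dragonfly nymphs: 1.4 > 0.6733 → include.
Optimal diet: tadpoles, bluegill, crayfish, dragonfly nymphs — 4 of 4 types.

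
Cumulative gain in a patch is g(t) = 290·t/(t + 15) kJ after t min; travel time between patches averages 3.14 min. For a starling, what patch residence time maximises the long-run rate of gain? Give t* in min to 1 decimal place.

6.9 min

By the marginal value theorem, leave when the instantaneous gain rate g'(t) equals the habitat-wide average g(t)/(T + t).
g'(t) = 290·15/(t + 15)². Setting 290·15/(t+15)² = 290t/[(t+15)(3.14+t)] gives 15(3.14+t) = t(t+15), so t² = 15×3.14 = 47.1.
t* = √47.1 = 6.863 min.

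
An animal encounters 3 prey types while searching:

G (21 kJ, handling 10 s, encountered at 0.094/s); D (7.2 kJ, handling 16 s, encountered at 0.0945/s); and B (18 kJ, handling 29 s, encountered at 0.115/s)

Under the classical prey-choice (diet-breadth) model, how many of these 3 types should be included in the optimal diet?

1

Rank by E/h (kJ/s): G 2.1, B 0.621, D 0.45. Include each in turn until the next type's E/h falls below the running intake rate.
Rate on top 1: 1.018. B: 0.621 < 1.018 → exclude; stop.
Optimal diet: G — 1 of 3 types.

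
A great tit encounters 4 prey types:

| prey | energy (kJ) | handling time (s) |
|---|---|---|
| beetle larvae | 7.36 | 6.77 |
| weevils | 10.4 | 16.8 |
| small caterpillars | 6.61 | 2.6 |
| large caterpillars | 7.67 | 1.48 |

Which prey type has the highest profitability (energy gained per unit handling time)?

In descending order of E/h:
large caterpillars: 7.67/1.48 = 5.18 kJ/s
small caterpillars: 6.61/2.6 = 2.54 kJ/s
beetle larvae: 7.36/6.77 = 1.09 kJ/s
weevils: 10.4/16.8 = 0.619 kJ/s

large caterpillars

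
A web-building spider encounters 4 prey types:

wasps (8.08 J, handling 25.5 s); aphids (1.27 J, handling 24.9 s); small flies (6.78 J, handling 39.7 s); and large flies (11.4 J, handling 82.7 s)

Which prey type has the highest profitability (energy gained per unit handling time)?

wasps

In descending order of E/h:
wasps: 8.08/25.5 = 0.317 J/s
small flies: 6.78/39.7 = 0.171 J/s
large flies: 11.4/82.7 = 0.138 J/s
aphids: 1.27/24.9 = 0.051 J/s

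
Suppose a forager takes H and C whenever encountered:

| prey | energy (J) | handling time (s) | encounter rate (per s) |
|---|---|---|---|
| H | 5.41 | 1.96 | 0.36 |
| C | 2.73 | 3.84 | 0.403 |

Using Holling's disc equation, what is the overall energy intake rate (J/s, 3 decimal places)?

0.937 J/s

Energy encountered per unit search time: 0.36×5.41 + 0.403×2.73 = 3.048 J/s.
Handling time per unit search time: 0.36×1.96 + 0.403×3.84 = 2.253.
Rate = 3.048/(1 + 2.253) = 0.9369 J/s.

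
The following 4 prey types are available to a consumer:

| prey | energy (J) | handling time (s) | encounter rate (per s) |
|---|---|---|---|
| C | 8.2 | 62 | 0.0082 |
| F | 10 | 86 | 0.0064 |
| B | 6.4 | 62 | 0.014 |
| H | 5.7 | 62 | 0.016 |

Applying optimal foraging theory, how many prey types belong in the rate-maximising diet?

E/h in descending order: C 0.132, F 0.116, B 0.103, H 0.0919 J/s. The optimal diet is the largest prefix of this list for which every included type satisfies E_i/h_i > R on the types above it.
Rate on top 1: 0.04458. F: 0.116 > 0.04458 → include.
Rate on top 2: 0.06375. B: 0.103 > 0.06375 → include.
Rate on top 3: 0.07545. H: 0.0919 > 0.07545 → include.
Optimal diet: C, F, B, H — 4 of 4 types.

4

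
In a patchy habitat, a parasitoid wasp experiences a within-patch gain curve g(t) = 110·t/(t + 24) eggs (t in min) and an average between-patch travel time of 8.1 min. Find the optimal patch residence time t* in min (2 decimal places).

By the marginal value theorem, leave when the instantaneous gain rate g'(t) equals the habitat-wide average g(t)/(T + t).
g'(t) = 110·24/(t + 24)². Setting 110·24/(t+24)² = 110t/[(t+24)(8.1+t)] gives 24(8.1+t) = t(t+24), so t² = 24×8.1 = 194.4.
t* = √194.4 = 13.94 min.

13.94 min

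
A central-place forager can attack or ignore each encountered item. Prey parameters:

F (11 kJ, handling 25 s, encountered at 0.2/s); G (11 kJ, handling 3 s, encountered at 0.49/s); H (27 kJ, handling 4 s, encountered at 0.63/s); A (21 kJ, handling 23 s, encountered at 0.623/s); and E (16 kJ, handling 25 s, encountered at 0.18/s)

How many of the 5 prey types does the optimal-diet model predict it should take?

1

Rank by E/h (kJ/s): H 6.75, G 3.67, A 0.913, E 0.64, F 0.44. Include each in turn until the next type's E/h falls below the running intake rate.
Rate on top 1: 4.832. G: 3.67 < 4.832 → exclude; stop.
Optimal diet: H — 1 of 5 types.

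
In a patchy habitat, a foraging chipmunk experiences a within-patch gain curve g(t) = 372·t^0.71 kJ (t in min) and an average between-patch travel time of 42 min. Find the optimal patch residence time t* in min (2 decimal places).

By the marginal value theorem, leave when the instantaneous gain rate g'(t) equals the habitat-wide average g(t)/(T + t).
g'(t) = 0.71·372·t^-0.29. Setting 0.71·372·t^-0.29 = 372·t^0.71/(42+t) gives 0.71(42+t) = t, so 0.29·t = 0.71×42.
t* = 0.71×42/0.29 = 102.8 min.

102.83 min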